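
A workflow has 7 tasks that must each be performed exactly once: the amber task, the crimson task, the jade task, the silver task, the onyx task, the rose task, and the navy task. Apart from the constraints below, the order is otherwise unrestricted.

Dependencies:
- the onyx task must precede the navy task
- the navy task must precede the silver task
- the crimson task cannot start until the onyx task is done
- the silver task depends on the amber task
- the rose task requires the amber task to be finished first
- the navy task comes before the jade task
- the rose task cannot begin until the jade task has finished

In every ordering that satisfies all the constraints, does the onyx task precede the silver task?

Yes

Chaining the stated constraints: the onyx task → the navy task → the silver task.
That forces the onyx task before the silver task in every valid schedule.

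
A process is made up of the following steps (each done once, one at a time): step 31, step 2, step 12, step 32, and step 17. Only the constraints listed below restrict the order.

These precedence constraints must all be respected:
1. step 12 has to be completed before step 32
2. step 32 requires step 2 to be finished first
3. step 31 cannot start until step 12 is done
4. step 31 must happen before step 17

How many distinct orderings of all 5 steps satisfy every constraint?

2 steps have no prerequisites (step 2, step 12), so any of them could come first.
Systematically extending each partial ordering one step at a time and counting, there are 9 complete orderings.

9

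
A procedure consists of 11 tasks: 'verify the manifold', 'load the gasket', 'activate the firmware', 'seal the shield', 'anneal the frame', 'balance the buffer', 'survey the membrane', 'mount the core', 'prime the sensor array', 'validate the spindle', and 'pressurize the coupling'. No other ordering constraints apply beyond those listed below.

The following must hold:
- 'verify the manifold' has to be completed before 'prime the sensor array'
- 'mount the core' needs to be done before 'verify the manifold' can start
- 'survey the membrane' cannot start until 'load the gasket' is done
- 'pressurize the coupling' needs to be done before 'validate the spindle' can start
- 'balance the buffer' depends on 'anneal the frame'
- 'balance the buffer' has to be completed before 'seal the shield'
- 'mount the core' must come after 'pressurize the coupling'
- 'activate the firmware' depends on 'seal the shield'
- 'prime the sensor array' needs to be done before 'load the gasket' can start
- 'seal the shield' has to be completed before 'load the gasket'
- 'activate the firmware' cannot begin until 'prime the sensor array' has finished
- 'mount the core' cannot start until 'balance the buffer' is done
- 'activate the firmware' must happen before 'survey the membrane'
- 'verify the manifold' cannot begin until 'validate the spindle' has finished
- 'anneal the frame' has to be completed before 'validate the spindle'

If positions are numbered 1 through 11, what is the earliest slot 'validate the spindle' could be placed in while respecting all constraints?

Working backwards through the constraints from 'validate the spindle', its full set of required predecessors is 'anneal the frame', 'pressurize the coupling' — 2 of them.
So at minimum 2 tasks come before 'validate the spindle', putting 'validate the spindle' no earlier than position 3. That position is achievable by scheduling exactly those predecessors first.

3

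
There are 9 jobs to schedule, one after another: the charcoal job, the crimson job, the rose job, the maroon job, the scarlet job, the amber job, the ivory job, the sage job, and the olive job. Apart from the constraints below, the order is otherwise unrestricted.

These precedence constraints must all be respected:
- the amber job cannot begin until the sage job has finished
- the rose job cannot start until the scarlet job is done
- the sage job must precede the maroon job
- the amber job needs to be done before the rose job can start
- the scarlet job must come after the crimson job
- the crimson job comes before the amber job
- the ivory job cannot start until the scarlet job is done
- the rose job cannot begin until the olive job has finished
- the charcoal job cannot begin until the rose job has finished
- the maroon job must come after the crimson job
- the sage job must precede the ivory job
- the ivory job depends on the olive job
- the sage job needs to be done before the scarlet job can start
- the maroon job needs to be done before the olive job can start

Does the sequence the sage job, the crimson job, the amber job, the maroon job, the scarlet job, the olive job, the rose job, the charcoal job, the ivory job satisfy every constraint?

Checking each listed constraint against this order: for instance, the sage job is in position 1 and the ivory job in position 9, so that constraint holds — and the remaining constraints check out the same way.

Yes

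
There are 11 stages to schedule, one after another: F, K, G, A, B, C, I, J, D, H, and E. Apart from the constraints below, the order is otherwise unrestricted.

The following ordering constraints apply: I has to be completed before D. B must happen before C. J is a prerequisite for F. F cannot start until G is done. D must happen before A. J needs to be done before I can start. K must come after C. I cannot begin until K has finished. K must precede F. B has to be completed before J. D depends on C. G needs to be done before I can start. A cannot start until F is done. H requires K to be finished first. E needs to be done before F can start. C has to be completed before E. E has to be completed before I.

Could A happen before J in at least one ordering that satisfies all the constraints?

No

The constraints give a chain J → F → A, which forces J before A.
So no valid ordering can have A before J.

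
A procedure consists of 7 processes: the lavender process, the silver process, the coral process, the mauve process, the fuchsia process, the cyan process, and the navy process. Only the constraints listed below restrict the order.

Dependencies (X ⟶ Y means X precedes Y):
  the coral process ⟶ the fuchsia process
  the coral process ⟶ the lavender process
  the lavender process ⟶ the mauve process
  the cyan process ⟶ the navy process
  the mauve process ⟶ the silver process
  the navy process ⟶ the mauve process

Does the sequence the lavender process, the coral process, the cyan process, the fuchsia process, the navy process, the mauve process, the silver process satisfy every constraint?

No

Here the coral process comes after the lavender process.
But one of the constraints requires the coral process before the lavender process, so this ordering violates it.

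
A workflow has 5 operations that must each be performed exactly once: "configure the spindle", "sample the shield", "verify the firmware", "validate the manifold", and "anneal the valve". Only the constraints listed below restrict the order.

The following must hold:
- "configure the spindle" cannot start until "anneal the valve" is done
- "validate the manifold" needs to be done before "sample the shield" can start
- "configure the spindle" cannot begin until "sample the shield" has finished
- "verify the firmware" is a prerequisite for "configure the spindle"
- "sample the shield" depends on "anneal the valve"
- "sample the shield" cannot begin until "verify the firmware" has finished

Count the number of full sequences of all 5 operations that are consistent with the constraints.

3 operations have no prerequisites ("verify the firmware", "validate the manifold", "anneal the valve"), so any of them could come first.
Systematically extending each partial ordering one operation at a time and counting, there are 6 complete orderings.

6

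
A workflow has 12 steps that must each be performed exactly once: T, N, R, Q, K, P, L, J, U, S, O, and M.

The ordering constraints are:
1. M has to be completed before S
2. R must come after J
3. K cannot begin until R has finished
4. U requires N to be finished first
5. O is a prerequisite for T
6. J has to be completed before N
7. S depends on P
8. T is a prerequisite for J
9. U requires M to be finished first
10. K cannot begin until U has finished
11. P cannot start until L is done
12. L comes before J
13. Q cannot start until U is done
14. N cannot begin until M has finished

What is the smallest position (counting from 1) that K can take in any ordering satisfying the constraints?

9

Every step that must precede K has to come before it. Tracing all chains that end at K, those steps are: T, N, R, L, J, U, O, M — 8 in total.
With 8 mandatory predecessors, the earliest K can sit is position 8+1 = 9, and placing just those 8 first achieves it.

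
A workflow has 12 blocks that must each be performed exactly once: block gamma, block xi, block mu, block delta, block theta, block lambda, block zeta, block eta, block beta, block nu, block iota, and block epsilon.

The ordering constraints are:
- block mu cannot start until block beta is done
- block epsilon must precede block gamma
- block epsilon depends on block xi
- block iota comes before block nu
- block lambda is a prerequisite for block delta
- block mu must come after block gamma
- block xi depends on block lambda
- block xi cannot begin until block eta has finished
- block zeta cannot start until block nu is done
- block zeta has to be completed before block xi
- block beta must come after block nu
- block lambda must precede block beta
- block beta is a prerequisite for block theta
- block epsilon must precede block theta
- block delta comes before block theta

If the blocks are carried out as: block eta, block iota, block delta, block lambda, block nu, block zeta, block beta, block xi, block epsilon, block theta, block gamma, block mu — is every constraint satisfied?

No

The sequence places block delta ahead of block lambda.
Since block lambda is required before block delta, the ordering is invalid.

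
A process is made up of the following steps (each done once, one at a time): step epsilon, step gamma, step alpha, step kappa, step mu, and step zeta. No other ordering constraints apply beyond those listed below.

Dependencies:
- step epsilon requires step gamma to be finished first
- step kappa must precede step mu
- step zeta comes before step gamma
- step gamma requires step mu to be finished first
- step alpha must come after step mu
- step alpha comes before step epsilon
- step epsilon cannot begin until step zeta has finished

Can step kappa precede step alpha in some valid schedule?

Step kappa is actually forced before step alpha by the constraints, so certainly some valid ordering has step kappa first.

Yes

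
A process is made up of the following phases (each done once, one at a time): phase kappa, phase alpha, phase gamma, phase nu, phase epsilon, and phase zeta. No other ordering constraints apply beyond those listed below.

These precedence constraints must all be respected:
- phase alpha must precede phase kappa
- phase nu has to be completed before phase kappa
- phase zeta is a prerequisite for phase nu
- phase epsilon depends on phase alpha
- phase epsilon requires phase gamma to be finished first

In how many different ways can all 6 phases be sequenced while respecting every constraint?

The phases with no prerequisites are phase alpha, phase gamma, phase zeta; any of them can be placed first.
Enumerating by repeatedly choosing an available phase (one whose prerequisites are all placed) gives 35 distinct complete orderings.

35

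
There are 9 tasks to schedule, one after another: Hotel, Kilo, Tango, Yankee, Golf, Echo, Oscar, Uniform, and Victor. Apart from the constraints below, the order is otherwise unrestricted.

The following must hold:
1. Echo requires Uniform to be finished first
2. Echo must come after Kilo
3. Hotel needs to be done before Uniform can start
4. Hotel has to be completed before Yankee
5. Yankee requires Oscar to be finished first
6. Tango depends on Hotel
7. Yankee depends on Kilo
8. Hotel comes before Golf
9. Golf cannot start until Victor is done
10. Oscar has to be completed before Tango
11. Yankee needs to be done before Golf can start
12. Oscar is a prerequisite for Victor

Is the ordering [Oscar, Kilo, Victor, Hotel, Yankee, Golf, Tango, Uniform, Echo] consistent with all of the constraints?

Yes

Checking each listed constraint against this order: for instance, Kilo is in position 2 and Echo in position 9, so that constraint holds — and the remaining constraints check out the same way.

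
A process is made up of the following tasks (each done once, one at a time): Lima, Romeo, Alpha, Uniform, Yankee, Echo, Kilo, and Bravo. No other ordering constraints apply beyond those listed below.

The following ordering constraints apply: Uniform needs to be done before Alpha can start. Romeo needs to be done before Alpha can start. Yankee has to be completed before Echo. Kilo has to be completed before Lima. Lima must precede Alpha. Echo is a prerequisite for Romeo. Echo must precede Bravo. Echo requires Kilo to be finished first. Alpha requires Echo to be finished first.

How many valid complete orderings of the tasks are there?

168

3 tasks have no prerequisites (Uniform, Yankee, Kilo), so any of them could come first.
Systematically extending each partial ordering one task at a time and counting, there are 168 complete orderings.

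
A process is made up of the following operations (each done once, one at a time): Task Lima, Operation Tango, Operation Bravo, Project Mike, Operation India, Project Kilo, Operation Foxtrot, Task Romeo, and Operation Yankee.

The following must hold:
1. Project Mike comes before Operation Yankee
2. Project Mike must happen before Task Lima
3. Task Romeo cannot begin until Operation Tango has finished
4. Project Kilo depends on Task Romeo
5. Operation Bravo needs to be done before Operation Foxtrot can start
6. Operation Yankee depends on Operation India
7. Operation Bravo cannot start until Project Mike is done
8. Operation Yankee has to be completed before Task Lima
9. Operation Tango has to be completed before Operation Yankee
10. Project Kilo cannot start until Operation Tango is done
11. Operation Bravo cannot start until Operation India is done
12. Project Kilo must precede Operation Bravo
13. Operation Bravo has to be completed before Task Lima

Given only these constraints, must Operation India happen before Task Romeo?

No

No chain of constraints connects Operation India to Task Romeo in either direction.
There exist valid orderings with Task Romeo before Operation India, so Operation India is not required to come first.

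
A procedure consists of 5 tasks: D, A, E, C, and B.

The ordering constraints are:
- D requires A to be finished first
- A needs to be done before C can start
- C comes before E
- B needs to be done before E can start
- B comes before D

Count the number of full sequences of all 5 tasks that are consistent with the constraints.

8

The tasks with no prerequisites are A, B; any of them can be placed first.
Counting all ways to extend the partial order to a total order gives 8.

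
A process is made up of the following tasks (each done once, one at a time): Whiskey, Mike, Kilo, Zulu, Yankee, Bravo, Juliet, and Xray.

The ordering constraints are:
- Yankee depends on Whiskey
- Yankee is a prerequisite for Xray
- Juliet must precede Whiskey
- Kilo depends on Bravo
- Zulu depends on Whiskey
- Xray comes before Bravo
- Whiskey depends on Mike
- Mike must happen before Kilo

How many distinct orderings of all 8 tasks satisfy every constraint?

10

2 tasks have no prerequisites (Mike, Juliet), so any of them could come first.
Systematically extending each partial ordering one task at a time and counting, there are 10 complete orderings.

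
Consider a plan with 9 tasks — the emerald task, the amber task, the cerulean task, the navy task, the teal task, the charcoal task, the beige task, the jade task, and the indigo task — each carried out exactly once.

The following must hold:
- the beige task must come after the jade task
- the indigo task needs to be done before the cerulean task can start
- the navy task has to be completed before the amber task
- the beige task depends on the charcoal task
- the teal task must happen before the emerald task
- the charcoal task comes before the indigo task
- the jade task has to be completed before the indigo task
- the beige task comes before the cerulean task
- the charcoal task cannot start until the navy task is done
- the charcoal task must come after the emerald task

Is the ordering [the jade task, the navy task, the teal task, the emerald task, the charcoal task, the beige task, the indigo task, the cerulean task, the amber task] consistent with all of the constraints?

Yes

Every stated constraint is respected: the navy task sits at position 2, ahead of the amber task at position 9, and each of the other listed pairs likewise has the predecessor earlier in the sequence.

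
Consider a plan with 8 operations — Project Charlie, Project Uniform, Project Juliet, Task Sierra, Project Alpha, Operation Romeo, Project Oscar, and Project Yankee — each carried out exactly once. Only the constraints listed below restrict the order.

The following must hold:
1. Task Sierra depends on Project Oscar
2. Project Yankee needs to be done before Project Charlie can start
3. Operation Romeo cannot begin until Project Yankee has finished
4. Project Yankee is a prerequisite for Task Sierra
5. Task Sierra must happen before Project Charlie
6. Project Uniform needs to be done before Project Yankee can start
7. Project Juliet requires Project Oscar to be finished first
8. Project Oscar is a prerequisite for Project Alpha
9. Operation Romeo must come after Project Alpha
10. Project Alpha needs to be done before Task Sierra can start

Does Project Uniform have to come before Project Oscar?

No chain of constraints connects Project Uniform to Project Oscar in either direction.
So Project Uniform can come before Project Oscar or after — it is not forced.

No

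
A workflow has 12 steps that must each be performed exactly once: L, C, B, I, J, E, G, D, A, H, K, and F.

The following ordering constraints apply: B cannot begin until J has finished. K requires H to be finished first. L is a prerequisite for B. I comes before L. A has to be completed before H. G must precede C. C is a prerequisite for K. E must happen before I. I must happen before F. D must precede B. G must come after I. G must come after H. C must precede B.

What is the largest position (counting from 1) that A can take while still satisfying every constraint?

The steps that are forced after A, directly or by a chain of constraints, are C, B, G, H, K. That's 5 steps.
With 5 mandatory successors out of 12 steps total, the latest slot for A is 12−5 = 7, and it's reachable by doing all non-successors before A.

7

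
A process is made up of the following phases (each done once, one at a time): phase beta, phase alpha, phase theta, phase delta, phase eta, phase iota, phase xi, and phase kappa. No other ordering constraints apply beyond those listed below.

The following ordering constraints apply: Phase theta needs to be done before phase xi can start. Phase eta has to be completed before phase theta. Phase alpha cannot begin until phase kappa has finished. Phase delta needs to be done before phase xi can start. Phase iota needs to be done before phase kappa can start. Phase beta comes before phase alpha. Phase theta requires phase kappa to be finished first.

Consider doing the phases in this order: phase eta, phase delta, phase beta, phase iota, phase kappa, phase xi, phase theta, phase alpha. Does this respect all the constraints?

Here phase theta comes after phase xi.
That contradicts the constraint that phase theta must precede phase xi.

No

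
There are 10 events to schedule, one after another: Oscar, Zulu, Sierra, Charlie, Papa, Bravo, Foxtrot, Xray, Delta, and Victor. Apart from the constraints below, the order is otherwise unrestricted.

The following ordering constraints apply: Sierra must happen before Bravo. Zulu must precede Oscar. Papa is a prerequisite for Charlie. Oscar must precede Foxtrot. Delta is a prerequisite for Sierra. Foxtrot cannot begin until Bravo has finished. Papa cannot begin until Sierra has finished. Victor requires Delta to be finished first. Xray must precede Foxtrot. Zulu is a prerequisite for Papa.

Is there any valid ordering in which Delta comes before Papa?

Yes

Delta is actually forced before Papa by the constraints, so certainly some valid ordering has Delta first.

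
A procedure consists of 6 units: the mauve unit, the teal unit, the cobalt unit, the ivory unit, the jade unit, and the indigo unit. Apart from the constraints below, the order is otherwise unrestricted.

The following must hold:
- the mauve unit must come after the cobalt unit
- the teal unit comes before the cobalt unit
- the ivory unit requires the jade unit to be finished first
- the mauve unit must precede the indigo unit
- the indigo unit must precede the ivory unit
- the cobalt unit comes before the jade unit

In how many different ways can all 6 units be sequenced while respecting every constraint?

3

The teal unit is the only unit with nothing required before it, so every ordering starts there.
Counting all ways to extend the partial order to a total order gives 3.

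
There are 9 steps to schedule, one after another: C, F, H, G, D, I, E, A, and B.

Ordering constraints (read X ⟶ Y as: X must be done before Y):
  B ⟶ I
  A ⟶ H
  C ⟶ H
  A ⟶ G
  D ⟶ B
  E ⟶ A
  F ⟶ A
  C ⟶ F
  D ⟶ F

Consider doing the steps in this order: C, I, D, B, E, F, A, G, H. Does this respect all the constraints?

Here B comes after I.
That contradicts the constraint that B must precede I.

No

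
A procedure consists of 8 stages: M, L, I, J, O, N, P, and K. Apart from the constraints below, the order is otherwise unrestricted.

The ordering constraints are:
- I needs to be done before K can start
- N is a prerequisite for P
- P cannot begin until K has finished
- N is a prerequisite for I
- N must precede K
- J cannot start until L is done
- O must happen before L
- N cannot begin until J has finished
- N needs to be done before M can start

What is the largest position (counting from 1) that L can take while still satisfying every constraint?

Every stage that must follow L has to come after it. Tracing all chains starting from L, those stages are: M, I, J, N, P, K — 6 in total.
With 6 mandatory successors out of 8 stages total, the latest slot for L is 8−6 = 2, and it's reachable by doing all non-successors before L.

2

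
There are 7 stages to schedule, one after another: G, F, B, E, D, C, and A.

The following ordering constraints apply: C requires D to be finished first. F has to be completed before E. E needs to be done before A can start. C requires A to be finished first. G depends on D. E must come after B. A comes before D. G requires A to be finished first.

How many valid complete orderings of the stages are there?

The stages with no prerequisites are F, B; any of them can be placed first.
Systematically extending each partial ordering one stage at a time and counting, there are 4 complete orderings.

4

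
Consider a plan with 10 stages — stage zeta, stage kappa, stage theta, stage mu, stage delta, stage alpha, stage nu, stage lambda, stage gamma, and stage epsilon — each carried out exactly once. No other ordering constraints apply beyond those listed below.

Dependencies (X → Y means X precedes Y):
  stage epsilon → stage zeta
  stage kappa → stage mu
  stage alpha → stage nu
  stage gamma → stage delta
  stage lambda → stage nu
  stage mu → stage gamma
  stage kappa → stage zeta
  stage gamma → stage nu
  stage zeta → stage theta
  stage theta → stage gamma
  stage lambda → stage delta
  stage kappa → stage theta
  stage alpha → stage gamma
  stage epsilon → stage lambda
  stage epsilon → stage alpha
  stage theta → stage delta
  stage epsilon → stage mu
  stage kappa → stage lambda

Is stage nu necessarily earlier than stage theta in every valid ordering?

In fact the dependencies run the other way: stage theta → stage gamma → stage nu.
So stage nu does not have to come before stage theta — it cannot.

No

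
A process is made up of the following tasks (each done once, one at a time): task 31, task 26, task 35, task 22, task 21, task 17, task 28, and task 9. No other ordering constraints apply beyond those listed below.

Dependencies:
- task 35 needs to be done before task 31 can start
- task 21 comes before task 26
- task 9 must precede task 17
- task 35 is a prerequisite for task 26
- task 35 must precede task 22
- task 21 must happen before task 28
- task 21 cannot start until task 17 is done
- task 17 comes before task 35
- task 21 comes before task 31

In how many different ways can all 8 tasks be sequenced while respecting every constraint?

Task 9 is the only task with nothing required before it, so every ordering starts there.
Enumerating by repeatedly choosing an available task (one whose prerequisites are all placed) gives 60 distinct complete orderings.

60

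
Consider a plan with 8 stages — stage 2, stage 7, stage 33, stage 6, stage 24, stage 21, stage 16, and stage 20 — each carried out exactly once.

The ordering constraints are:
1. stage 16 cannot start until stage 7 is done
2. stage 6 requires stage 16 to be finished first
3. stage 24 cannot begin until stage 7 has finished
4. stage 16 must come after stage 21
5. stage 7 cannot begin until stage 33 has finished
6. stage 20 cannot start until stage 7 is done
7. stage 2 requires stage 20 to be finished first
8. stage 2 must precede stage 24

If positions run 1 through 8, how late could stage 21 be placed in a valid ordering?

6

Every stage that must follow stage 21 has to come after it. Tracing all chains starting from stage 21, those stages are: stage 6, stage 16 — 2 in total.
So at least 2 stages follow stage 21, putting stage 21 no later than position 6. That position is achievable by scheduling everything else first.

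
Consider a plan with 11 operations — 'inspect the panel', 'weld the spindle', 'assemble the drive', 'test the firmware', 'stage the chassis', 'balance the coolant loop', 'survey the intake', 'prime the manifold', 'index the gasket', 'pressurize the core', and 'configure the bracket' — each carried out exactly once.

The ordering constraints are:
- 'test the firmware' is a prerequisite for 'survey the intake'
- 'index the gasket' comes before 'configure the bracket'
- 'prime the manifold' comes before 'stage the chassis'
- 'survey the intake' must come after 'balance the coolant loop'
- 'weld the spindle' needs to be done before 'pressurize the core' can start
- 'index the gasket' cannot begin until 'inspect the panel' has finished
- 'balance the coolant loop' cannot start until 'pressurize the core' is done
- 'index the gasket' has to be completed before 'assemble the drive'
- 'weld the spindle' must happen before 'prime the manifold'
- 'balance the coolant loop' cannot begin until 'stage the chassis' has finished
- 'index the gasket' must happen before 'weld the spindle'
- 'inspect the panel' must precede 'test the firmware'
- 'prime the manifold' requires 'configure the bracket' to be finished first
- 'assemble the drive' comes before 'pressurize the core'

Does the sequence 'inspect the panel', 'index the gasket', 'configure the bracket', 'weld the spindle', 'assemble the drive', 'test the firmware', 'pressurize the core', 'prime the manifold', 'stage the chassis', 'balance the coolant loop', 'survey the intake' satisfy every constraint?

Every stated constraint is respected: 'configure the bracket' sits at position 3, ahead of 'prime the manifold' at position 8, and each of the other listed pairs likewise has the predecessor earlier in the sequence.

Yes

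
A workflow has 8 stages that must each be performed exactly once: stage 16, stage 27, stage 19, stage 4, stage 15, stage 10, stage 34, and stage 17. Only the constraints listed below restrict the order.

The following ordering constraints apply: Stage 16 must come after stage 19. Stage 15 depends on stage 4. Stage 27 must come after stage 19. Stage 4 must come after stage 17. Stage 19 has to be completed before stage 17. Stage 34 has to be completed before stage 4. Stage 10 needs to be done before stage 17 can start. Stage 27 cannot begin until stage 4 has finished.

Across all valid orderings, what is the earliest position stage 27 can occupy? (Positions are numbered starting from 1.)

Working backwards through the constraints from stage 27, its full set of required predecessors is stage 19, stage 4, stage 10, stage 34, stage 17 — 5 of them.
So at minimum 5 stages come before stage 27, putting stage 27 no earlier than position 6. That position is achievable by scheduling exactly those predecessors first.

6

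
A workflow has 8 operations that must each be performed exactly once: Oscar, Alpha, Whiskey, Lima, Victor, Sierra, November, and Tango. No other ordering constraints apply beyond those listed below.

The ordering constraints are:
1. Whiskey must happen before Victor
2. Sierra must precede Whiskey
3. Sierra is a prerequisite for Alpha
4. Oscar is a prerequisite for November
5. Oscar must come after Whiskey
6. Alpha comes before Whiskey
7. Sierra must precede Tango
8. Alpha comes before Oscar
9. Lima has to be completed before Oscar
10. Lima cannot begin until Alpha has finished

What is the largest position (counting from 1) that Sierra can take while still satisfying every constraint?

1

Every operation that must follow Sierra has to come after it. Tracing all chains starting from Sierra, those operations are: Oscar, Alpha, Whiskey, Lima, Victor, November, Tango — 7 in total.
With 7 mandatory successors out of 8 operations total, the latest slot for Sierra is 8−7 = 1, and it's reachable by doing all non-successors before Sierra.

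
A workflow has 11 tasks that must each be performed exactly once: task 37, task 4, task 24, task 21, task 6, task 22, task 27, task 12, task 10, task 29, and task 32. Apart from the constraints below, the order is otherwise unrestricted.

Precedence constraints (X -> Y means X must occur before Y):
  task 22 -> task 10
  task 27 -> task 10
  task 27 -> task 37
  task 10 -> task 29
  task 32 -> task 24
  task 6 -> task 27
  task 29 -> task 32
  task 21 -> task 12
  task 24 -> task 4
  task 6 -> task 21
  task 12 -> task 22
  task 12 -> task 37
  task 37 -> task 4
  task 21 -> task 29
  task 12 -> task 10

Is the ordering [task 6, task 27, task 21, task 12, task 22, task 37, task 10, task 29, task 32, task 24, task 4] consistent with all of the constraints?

Yes

Going through the constraints one by one, each required predecessor appears earlier in the sequence than its dependent — e.g. task 37 (position 6) is before task 4 (position 11), as required.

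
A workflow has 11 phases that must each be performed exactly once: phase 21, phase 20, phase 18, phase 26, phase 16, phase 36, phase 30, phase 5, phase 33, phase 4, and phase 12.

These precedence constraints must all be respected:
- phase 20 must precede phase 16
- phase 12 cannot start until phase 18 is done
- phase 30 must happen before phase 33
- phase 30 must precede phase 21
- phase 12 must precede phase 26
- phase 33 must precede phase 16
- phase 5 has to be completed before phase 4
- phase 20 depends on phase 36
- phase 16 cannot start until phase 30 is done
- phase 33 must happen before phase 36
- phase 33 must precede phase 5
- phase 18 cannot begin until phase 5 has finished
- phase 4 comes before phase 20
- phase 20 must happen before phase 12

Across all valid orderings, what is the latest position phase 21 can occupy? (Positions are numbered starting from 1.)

11

No constraint forces any phase after phase 21, so it can be placed last, in position 11.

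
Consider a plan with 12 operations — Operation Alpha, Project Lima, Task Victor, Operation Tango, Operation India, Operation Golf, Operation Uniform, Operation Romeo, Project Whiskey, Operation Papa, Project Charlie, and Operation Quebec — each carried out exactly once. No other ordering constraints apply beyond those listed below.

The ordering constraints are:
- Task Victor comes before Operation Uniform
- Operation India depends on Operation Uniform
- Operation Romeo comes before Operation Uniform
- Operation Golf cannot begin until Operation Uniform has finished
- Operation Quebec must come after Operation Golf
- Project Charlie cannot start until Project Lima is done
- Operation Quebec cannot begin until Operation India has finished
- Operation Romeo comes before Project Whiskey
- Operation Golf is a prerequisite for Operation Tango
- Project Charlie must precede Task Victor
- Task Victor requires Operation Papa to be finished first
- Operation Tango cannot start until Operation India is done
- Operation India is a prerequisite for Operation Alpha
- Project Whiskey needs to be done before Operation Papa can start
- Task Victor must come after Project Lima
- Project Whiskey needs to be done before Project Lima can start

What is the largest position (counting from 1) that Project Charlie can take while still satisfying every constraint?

Every operation that must follow Project Charlie has to come after it. Tracing all chains starting from Project Charlie, those operations are: Operation Alpha, Task Victor, Operation Tango, Operation India, Operation Golf, Operation Uniform, Operation Quebec — 7 in total.
So at least 7 operations follow Project Charlie, putting Project Charlie no later than position 5. That position is achievable by scheduling everything else first.

5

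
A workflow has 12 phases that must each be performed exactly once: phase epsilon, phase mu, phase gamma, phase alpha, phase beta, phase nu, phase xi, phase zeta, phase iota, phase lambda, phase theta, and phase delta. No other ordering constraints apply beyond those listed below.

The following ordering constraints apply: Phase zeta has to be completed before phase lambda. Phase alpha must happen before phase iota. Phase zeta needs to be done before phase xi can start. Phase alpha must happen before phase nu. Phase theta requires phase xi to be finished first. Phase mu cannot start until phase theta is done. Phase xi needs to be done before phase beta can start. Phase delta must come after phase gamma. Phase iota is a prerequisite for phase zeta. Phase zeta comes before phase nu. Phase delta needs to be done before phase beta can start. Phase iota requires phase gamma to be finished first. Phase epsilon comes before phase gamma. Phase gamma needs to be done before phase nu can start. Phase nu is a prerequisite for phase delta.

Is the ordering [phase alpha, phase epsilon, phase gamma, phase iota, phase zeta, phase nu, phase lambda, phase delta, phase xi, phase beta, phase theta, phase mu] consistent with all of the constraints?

Going through the constraints one by one, each required predecessor appears earlier in the sequence than its dependent — e.g. phase gamma (position 3) is before phase delta (position 8), as required.

Yes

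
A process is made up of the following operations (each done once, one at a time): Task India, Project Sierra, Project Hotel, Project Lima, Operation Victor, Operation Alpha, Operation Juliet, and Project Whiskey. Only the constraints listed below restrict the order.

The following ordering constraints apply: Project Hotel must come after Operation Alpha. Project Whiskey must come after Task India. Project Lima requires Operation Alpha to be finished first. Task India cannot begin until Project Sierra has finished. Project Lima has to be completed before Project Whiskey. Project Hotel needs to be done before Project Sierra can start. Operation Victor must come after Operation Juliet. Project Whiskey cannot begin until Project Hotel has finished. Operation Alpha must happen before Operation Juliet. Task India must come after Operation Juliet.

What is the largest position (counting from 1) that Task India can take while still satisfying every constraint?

7

Following the constraints forward from Task India, its only required successor is Project Whiskey.
So at least 1 operation follows Task India, putting Task India no later than position 7. That position is achievable by scheduling everything else first.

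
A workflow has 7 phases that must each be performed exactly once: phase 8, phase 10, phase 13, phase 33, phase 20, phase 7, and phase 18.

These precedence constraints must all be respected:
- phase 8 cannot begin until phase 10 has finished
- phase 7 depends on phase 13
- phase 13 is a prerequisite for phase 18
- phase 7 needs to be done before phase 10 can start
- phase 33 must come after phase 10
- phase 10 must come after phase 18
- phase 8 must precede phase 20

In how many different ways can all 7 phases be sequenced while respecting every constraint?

Phase 13 is the only phase with nothing required before it, so every ordering starts there.
Enumerating by repeatedly choosing an available phase (one whose prerequisites are all placed) gives 6 distinct complete orderings.

6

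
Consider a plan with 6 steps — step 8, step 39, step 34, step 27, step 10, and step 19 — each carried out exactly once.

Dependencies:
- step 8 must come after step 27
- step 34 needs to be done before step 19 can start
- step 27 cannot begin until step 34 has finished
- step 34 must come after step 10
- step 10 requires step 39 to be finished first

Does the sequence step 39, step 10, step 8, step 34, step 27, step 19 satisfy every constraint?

In the proposed order, step 8 appears before step 27.
Since step 27 is required before step 8, the ordering is invalid.

No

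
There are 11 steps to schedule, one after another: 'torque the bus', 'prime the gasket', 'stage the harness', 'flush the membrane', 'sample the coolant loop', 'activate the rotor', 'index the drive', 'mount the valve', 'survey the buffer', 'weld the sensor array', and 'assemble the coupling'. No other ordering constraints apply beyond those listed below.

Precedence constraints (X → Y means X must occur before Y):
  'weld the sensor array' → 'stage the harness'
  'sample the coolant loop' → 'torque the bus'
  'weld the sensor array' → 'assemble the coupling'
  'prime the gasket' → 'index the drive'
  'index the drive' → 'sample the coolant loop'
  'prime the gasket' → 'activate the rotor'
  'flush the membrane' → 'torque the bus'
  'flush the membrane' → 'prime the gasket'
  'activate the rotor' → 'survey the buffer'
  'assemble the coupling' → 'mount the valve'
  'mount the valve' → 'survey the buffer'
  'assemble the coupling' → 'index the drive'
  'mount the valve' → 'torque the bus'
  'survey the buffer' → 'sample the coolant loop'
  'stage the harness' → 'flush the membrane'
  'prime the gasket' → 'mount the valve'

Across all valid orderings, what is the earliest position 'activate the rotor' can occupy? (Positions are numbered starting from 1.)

Working backwards through the constraints from 'activate the rotor', its full set of required predecessors is 'prime the gasket', 'stage the harness', 'flush the membrane', 'weld the sensor array' — 4 of them.
With 4 mandatory predecessors, the earliest 'activate the rotor' can sit is position 4+1 = 5, and placing just those 4 first achieves it.

5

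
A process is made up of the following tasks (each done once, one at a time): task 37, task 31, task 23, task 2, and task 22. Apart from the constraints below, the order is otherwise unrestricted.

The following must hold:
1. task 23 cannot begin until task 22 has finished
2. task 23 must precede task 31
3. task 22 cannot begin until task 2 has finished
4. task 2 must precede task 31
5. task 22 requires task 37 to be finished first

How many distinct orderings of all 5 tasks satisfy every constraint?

2

The tasks with no prerequisites are task 37, task 2; any of them can be placed first.
Enumerating by repeatedly choosing an available task (one whose prerequisites are all placed) gives 2 distinct complete orderings.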